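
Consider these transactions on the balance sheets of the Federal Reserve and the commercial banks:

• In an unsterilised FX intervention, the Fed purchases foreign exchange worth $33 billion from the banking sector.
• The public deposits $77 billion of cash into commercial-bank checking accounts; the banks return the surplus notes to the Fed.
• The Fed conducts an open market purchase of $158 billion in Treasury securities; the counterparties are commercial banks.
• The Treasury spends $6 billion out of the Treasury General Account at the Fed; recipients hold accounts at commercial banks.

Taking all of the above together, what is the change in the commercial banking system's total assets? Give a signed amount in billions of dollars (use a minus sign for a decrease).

+$83 billion

Fed balance sheet:
  Assets:      Securities +$158B, Foreign assets +$33B
  Liabilities: Bank reserves +$274B, Currency in circulation −$77B, Government deposits −$6B
Commercial banking system:
  Assets:      Reserves at CB +$274B, Securities −$158B, Foreign assets −$33B
  Liabilities: Checkable deposits +$83B
Change in total bank assets = +$83 billion.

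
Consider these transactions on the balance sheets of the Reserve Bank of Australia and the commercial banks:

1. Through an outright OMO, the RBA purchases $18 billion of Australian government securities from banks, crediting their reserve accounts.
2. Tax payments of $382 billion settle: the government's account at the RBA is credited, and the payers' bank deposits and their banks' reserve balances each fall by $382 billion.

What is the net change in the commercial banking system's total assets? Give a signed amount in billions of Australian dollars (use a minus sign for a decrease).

-$382 billion

OMO purchase (from banks) $18 billion: just an asset swap on bank balance sheets → 0.
Government account inflow $382 billion: bank balance sheets shrink → −$382B.
Net: 0 − 382 = -$382 billion.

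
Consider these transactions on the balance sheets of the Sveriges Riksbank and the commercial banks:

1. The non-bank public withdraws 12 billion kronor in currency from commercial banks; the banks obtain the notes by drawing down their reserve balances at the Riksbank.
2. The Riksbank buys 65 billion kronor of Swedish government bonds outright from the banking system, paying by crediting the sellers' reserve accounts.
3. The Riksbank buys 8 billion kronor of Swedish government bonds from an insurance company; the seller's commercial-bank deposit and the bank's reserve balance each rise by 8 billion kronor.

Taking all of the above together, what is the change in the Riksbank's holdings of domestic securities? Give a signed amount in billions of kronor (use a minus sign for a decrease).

+73 billion

Currency withdrawal 12 billion kronor: the Riksbank's securities portfolio is untouched → 0.
OMO purchase (from banks) 65 billion kronor: securities added to the Riksbank's portfolio → +65B.
Asset purchase (from non-banks) 8 billion kronor: securities added to the Riksbank's portfolio → +8B.
Net: 0 + 65 + 8 = +73 billion.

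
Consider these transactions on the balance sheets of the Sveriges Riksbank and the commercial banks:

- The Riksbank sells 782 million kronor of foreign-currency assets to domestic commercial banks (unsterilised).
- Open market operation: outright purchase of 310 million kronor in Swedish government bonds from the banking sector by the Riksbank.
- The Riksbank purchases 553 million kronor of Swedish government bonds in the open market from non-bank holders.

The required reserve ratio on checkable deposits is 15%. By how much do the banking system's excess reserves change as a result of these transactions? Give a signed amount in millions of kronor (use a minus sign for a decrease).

-1.95 million

FX sale 782 million kronor: reserves −782M, deposits 0.
OMO purchase (from banks) 310 million kronor: reserves +310M, deposits 0.
Asset purchase (from non-banks) 553 million kronor: reserves +553M, deposits +553M.
Totals: Δreserves = +81M, Δdeposits = +553M.
Δrequired reserves = 15% × +553M = +82.95M.
Δexcess reserves = Δreserves − Δrequired = +81M − (+82.95M) = -1.95 million.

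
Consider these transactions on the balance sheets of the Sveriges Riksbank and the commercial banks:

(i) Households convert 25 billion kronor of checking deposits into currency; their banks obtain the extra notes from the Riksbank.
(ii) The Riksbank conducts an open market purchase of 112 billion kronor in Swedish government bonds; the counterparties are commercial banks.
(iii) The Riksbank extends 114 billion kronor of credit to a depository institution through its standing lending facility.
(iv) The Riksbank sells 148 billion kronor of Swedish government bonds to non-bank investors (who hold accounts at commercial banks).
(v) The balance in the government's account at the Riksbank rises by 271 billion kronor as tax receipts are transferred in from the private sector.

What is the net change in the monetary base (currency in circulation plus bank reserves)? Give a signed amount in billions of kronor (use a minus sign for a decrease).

Currency withdrawal 25 billion kronor: just a shift between currency and reserves — both are base money → 0.
OMO purchase (from banks) 112 billion kronor: Riksbank balance sheet expands → +112B.
Discount-window loan 114 billion kronor: Riksbank balance sheet expands → +114B.
Asset sale (to non-banks) 148 billion kronor: Riksbank balance sheet contracts → −148B.
Government account inflow 271 billion kronor: reserves shift to a non-base liability → −271B.
Net: 0 + 112 + 114 − 148 − 271 = -193 billion.

-193 billion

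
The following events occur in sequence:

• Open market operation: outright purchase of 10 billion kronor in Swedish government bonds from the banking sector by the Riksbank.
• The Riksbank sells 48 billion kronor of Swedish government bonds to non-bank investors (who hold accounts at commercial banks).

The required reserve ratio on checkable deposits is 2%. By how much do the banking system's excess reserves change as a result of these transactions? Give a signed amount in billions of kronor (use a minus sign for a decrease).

OMO purchase (from banks) 10 billion kronor: reserves +10B, deposits 0.
Asset sale (to non-banks) 48 billion kronor: reserves −48B, deposits −48B.
Totals: Δreserves = −38B, Δdeposits = −48B.
Δrequired reserves = 2% × −48B = −0.96B.
Δexcess reserves = Δreserves − Δrequired = −38B − (−0.96B) = -37.04 billion.

-37.04 billion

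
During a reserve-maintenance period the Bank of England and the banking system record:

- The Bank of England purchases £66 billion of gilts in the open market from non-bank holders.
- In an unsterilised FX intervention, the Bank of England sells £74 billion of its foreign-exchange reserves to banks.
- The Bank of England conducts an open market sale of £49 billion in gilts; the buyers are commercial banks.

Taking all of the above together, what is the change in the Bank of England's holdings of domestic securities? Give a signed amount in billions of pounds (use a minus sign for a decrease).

Bank of England balance sheet:
  Assets:      Securities +£17B, Foreign assets −£74B
  Liabilities: Bank reserves −£57B
Commercial banking system:
  Assets:      Reserves at CB −£57B, Securities +£49B, Foreign assets +£74B
  Liabilities: Checkable deposits +£66B
So the change in the Bank of England's holdings of domestic securities is +£17 billion.

+£17 billion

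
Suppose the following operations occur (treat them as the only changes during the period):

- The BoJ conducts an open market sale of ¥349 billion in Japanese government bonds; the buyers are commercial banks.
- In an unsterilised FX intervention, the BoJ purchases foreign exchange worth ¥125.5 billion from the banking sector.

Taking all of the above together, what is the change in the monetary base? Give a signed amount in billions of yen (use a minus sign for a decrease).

-¥223.5 billion

OMO sale (to banks) ¥349 billion: BoJ balance sheet contracts → −¥349B.
FX purchase ¥125.5 billion: BoJ balance sheet expands → +¥125.5B.
Net: −349 + 125.5 = -¥223.5 billion.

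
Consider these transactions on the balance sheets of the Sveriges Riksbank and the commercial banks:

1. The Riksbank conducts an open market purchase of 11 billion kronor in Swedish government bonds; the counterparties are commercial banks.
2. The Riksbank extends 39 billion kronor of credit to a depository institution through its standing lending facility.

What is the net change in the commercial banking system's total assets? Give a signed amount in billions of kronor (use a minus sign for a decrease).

Riksbank balance sheet:
  Assets:      Securities +11B, Loans to banks +39B
  Liabilities: Bank reserves +50B
Commercial banking system:
  Assets:      Reserves at CB +50B, Securities −11B
  Liabilities: Borrowings from CB +39B
Change in total bank assets = +39 billion.

+39 billion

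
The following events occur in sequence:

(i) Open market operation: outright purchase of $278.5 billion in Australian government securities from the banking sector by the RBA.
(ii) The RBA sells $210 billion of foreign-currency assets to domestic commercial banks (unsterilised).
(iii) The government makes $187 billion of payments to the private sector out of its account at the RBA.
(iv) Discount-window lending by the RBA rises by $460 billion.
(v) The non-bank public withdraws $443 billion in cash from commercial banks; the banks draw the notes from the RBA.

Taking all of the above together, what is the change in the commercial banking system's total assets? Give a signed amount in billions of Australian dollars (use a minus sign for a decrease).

OMO purchase (from banks) $278.5 billion: just an asset swap on bank balance sheets → 0.
FX sale $210 billion: just an asset swap on bank balance sheets → 0.
Government spending $187 billion: bank balance sheets expand → +$187B.
Discount-window loan $460 billion: bank balance sheets expand → +$460B.
Currency withdrawal $443 billion: bank balance sheets shrink → −$443B.
Net: 0 + 0 + 187 + 460 − 443 = +$204 billion.

+$204 billion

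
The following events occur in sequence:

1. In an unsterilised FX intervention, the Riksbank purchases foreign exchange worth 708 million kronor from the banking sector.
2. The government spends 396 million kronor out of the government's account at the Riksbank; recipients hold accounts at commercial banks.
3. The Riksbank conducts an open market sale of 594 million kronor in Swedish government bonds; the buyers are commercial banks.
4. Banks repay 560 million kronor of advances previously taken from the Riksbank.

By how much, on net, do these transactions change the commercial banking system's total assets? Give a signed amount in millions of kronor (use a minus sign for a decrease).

-164 million

Riksbank balance sheet:
  Assets:      Securities −594M, Loans to banks −560M, Foreign assets +708M
  Liabilities: Bank reserves −50M, Government deposits −396M
Commercial banking system:
  Assets:      Reserves at CB −50M, Securities +594M, Foreign assets −708M
  Liabilities: Checkable deposits +396M, Borrowings from CB −560M
Change in total bank assets = -164 million.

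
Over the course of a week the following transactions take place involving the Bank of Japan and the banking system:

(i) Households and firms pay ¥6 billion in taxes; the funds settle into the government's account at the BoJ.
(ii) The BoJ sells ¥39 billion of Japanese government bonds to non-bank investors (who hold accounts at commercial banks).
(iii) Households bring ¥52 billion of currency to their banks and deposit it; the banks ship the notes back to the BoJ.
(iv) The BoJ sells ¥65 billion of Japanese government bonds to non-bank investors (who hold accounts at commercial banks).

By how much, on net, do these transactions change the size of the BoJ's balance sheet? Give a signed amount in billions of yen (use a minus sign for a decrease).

BoJ balance sheet:
  Assets:      Securities −¥104B
  Liabilities: Bank reserves −¥58B, Currency in circulation −¥52B, Government deposits +¥6B
Commercial banking system:
  Assets:      Reserves at CB −¥58B
  Liabilities: Checkable deposits −¥58B
Change in total BoJ assets = -¥104 billion.

-¥104 billion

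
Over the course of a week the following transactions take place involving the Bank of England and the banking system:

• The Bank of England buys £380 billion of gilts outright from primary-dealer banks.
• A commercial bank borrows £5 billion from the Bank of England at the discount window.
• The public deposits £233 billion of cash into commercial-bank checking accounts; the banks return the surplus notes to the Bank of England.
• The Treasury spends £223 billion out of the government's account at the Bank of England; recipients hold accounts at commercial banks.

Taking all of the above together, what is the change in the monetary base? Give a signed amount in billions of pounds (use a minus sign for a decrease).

OMO purchase (from banks) £380 billion: Bank of England balance sheet expands → +£380B.
Discount-window loan £5 billion: Bank of England balance sheet expands → +£5B.
Currency deposit £233 billion: just a shift between currency and reserves — both are base money → 0.
Government spending £223 billion: a non-base liability converts back to reserves → +£223B.
Net: 380 + 5 + 0 + 223 = +£608 billion.

+£608 billion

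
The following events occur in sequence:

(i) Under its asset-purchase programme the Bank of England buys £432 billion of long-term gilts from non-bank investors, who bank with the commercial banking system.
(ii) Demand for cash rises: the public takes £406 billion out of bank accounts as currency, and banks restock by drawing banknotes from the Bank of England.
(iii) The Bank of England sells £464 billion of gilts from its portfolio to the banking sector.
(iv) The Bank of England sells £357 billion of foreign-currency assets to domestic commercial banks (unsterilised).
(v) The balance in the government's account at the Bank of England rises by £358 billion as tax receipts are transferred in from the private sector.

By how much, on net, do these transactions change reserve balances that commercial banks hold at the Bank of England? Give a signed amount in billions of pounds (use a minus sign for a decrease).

-£1153 billion

Asset purchase (from non-banks) £432 billion: the Bank of England pays by crediting reserve accounts → +£432B.
Currency withdrawal £406 billion: banks swap reserves for currency → −£406B.
OMO sale (to banks) £464 billion: the buying banks pay out of their reserve balances → −£464B.
FX sale £357 billion: the buying banks pay out of their reserve balances → −£357B.
Government account inflow £358 billion: funds move from bank reserves into the government account → −£358B.
Net: 432 − 406 − 464 − 357 − 358 = -£1153 billion.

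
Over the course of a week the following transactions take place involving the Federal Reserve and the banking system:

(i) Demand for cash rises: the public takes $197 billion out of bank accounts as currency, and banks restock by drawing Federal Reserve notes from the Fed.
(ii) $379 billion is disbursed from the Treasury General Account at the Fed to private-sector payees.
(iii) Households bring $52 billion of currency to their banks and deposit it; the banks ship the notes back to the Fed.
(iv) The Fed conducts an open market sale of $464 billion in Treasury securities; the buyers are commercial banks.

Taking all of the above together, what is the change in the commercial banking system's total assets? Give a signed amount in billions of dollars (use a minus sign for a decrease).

+$234 billion

Fed balance sheet:
  Assets:      Securities −$464B
  Liabilities: Bank reserves −$230B, Currency in circulation +$145B, Government deposits −$379B
Commercial banking system:
  Assets:      Reserves at CB −$230B, Securities +$464B
  Liabilities: Checkable deposits +$234B
Change in total bank assets = +$234 billion.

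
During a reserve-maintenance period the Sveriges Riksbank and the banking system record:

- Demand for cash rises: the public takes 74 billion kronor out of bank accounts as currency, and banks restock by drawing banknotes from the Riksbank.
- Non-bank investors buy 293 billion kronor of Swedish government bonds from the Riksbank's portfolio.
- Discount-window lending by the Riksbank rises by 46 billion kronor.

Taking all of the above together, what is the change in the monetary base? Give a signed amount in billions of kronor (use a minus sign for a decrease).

-247 billion

Riksbank balance sheet:
  Assets:      Securities −293B, Loans to banks +46B
  Liabilities: Bank reserves −321B, Currency in circulation +74B
Monetary base = currency + reserves: +74B + (−321B) = -247 billion.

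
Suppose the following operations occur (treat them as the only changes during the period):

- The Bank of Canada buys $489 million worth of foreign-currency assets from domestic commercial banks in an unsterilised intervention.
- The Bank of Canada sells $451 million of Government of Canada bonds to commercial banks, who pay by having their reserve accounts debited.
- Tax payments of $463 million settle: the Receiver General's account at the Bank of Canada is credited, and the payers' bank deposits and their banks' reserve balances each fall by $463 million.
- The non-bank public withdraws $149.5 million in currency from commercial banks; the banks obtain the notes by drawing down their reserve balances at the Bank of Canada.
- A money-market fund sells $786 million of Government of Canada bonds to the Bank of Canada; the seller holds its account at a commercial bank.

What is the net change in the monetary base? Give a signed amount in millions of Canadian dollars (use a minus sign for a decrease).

Bank of Canada balance sheet:
  Assets:      Securities +$335M, Foreign assets +$489M
  Liabilities: Bank reserves +$211.5M, Currency in circulation +$149.5M, Government deposits +$463M
Commercial banking system:
  Assets:      Reserves at CB +$211.5M, Securities +$451M, Foreign assets −$489M
  Liabilities: Checkable deposits +$173.5M
Monetary base = currency + reserves: +$149.5M + (+$211.5M) = +$361 million.

+$361 million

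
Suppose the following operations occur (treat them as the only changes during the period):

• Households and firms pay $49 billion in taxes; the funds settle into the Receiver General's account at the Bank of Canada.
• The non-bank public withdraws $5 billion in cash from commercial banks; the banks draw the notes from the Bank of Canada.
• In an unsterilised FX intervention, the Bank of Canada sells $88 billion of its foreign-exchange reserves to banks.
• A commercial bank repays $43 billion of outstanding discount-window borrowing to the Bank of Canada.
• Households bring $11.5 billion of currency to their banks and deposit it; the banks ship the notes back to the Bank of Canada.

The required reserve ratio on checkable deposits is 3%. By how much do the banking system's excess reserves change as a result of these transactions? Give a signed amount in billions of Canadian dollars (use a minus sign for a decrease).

-$172.225 billion

Government account inflow $49 billion: reserves −$49B, deposits −$49B.
Currency withdrawal $5 billion: reserves −$5B, deposits −$5B.
FX sale $88 billion: reserves −$88B, deposits 0.
Discount-window repayment $43 billion: reserves −$43B, deposits 0.
Currency deposit $11.5 billion: reserves +$11.5B, deposits +$11.5B.
Totals: Δreserves = −$173.5B, Δdeposits = −$42.5B.
Δrequired reserves = 3% × −$42.5B = −$1.275B.
Δexcess reserves = Δreserves − Δrequired = −$173.5B − (−$1.275B) = -$172.225 billion.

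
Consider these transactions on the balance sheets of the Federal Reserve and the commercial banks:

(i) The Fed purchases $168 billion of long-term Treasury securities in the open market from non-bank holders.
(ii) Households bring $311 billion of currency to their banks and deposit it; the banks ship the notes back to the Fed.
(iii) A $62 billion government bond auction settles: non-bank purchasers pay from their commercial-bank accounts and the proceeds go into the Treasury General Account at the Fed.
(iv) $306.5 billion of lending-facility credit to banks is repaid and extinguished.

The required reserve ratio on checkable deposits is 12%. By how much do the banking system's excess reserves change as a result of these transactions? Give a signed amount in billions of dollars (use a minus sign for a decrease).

Asset purchase (from non-banks) $168 billion: reserves +$168B, deposits +$168B.
Currency deposit $311 billion: reserves +$311B, deposits +$311B.
Government account inflow $62 billion: reserves −$62B, deposits −$62B.
Discount-window repayment $306.5 billion: reserves −$306.5B, deposits 0.
Totals: Δreserves = +$110.5B, Δdeposits = +$417B.
Δrequired reserves = 12% × +$417B = +$50.04B.
Δexcess reserves = Δreserves − Δrequired = +$110.5B − (+$50.04B) = +$60.46 billion.

+$60.46 billion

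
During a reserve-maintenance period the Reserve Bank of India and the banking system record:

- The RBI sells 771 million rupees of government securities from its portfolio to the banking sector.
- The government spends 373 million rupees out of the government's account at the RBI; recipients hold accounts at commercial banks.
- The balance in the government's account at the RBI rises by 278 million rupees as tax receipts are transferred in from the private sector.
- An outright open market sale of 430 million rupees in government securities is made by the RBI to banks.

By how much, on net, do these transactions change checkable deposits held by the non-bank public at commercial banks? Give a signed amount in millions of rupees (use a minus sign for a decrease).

RBI balance sheet:
  Assets:      Securities −1201M
  Liabilities: Bank reserves −1106M, Government deposits −95M
Commercial banking system:
  Assets:      Reserves at CB −1106M, Securities +1201M
  Liabilities: Checkable deposits +95M
So the change in checkable deposits held by the non-bank public at commercial banks is +95 million.

+95 million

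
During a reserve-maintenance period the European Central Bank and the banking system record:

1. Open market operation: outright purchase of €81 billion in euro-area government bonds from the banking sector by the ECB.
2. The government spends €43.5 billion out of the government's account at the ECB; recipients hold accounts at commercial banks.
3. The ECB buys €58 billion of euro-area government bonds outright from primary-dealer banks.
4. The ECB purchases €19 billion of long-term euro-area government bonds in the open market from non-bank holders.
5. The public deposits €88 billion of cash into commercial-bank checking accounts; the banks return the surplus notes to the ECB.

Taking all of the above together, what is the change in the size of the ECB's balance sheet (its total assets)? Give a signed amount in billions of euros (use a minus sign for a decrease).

ECB balance sheet:
  Assets:      Securities +€158B
  Liabilities: Bank reserves +€289.5B, Currency in circulation −€88B, Government deposits −€43.5B
Change in total ECB assets = +€158 billion.

+€158 billion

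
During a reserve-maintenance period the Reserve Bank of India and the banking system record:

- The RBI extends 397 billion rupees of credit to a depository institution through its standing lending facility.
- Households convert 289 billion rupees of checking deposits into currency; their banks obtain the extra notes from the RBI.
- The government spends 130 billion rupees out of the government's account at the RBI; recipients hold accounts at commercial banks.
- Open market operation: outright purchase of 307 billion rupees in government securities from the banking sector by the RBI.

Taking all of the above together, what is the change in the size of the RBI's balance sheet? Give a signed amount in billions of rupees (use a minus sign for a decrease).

+704 billion

Discount-window loan 397 billion rupees: an RBI asset is acquired → +397B.
Currency withdrawal 289 billion rupees: only the composition of liabilities changes → 0.
Government spending 130 billion rupees: only the composition of liabilities changes → 0.
OMO purchase (from banks) 307 billion rupees: an RBI asset is acquired → +307B.
Net: 397 + 0 + 0 + 307 = +704 billion.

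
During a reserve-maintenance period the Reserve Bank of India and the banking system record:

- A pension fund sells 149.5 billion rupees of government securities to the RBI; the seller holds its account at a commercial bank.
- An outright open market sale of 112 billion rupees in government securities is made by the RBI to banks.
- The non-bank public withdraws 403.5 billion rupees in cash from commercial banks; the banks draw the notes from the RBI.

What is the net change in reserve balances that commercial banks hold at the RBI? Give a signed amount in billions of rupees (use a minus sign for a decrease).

RBI balance sheet:
  Assets:      Securities +37.5B
  Liabilities: Bank reserves −366B, Currency in circulation +403.5B
So the change in reserve balances that commercial banks hold at the RBI is -366 billion.

-366 billion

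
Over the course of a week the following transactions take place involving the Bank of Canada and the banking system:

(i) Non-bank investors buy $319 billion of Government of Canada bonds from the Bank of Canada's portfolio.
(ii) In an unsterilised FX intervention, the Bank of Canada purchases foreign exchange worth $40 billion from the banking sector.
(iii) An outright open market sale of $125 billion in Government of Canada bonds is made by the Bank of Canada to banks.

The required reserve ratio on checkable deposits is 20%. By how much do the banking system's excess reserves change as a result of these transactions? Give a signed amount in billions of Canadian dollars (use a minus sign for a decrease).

-$340.2 billion

Asset sale (to non-banks) $319 billion: reserves −$319B, deposits −$319B.
FX purchase $40 billion: reserves +$40B, deposits 0.
OMO sale (to banks) $125 billion: reserves −$125B, deposits 0.
Totals: Δreserves = −$404B, Δdeposits = −$319B.
Δrequired reserves = 20% × −$319B = −$63.8B.
Δexcess reserves = Δreserves − Δrequired = −$404B − (−$63.8B) = -$340.2 billion.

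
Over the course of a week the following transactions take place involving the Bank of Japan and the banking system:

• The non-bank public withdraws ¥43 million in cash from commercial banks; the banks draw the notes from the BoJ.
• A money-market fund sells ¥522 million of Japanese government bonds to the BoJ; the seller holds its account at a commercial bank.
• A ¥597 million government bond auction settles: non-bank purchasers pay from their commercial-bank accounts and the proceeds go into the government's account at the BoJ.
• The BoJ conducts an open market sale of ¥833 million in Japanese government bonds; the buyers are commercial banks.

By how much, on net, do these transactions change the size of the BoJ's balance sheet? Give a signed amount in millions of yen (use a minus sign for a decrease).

-¥311 million

Currency withdrawal ¥43 million: only the composition of liabilities changes → 0.
Asset purchase (from non-banks) ¥522 million: a BoJ asset is acquired → +¥522M.
Government account inflow ¥597 million: only the composition of liabilities changes → 0.
OMO sale (to banks) ¥833 million: a BoJ asset is shed → −¥833M.
Net: 0 + 522 + 0 − 833 = -¥311 million.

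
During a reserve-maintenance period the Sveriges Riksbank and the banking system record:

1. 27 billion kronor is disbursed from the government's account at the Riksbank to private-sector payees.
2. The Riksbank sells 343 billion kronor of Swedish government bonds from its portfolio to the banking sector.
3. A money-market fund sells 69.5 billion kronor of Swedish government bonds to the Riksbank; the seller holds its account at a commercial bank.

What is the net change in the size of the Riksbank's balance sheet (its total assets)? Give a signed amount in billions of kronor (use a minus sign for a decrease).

Riksbank balance sheet:
  Assets:      Securities −273.5B
  Liabilities: Bank reserves −246.5B, Government deposits −27B
Commercial banking system:
  Assets:      Reserves at CB −246.5B, Securities +343B
  Liabilities: Checkable deposits +96.5B
Change in total Riksbank assets = -273.5 billion.

-273.5 billion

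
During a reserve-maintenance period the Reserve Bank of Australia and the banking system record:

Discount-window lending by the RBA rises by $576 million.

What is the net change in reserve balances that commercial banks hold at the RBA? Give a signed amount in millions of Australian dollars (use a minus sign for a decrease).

+$576 million

RBA balance sheet:
  Assets:      Loans to banks +$576M
  Liabilities: Bank reserves +$576M
Commercial banking system:
  Assets:      Reserves at CB +$576M
  Liabilities: Borrowings from CB +$576M
So the change in reserve balances that commercial banks hold at the RBA is +$576 million.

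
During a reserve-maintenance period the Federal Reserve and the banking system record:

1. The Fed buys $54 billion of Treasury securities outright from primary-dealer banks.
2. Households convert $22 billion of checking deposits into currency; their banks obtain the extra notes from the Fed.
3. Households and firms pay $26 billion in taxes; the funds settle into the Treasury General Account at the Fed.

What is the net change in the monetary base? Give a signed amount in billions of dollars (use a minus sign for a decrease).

+$28 billion

OMO purchase (from banks) $54 billion: Fed balance sheet expands → +$54B.
Currency withdrawal $22 billion: just a shift between currency and reserves — both are base money → 0.
Government account inflow $26 billion: reserves shift to a non-base liability → −$26B.
Net: 54 + 0 − 26 = +$28 billion.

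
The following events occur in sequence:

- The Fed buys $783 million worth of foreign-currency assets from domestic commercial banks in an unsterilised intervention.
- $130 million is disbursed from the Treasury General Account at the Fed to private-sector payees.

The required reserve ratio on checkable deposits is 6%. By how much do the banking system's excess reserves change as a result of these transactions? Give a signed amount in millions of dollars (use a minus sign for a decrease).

+$905.2 million

FX purchase $783 million: reserves +$783M, deposits 0.
Government spending $130 million: reserves +$130M, deposits +$130M.
Totals: Δreserves = +$913M, Δdeposits = +$130M.
Δrequired reserves = 6% × +$130M = +$7.8M.
Δexcess reserves = Δreserves − Δrequired = +$913M − (+$7.8M) = +$905.2 million.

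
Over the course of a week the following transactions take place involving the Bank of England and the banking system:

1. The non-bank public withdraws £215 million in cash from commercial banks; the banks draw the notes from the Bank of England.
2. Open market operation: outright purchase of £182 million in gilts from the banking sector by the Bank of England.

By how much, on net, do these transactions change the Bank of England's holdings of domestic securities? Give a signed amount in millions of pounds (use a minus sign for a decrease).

+£182 million

Currency withdrawal £215 million: the Bank of England's securities portfolio is untouched → 0.
OMO purchase (from banks) £182 million: securities added to the Bank of England's portfolio → +£182M.
Net: 0 + 182 = +£182 million.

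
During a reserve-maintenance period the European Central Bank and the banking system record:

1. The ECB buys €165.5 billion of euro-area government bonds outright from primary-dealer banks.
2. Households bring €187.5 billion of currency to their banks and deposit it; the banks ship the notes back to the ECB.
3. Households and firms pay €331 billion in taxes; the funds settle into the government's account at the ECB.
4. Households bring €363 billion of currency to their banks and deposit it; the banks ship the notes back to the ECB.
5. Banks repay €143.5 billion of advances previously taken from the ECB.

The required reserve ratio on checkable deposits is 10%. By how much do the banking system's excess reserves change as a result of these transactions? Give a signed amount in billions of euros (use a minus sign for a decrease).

+€219.55 billion

OMO purchase (from banks) €165.5 billion: reserves +€165.5B, deposits 0.
Currency deposit €187.5 billion: reserves +€187.5B, deposits +€187.5B.
Government account inflow €331 billion: reserves −€331B, deposits −€331B.
Currency deposit €363 billion: reserves +€363B, deposits +€363B.
Discount-window repayment €143.5 billion: reserves −€143.5B, deposits 0.
Totals: Δreserves = +€241.5B, Δdeposits = +€219.5B.
Δrequired reserves = 10% × +€219.5B = +€21.95B.
Δexcess reserves = Δreserves − Δrequired = +€241.5B − (+€21.95B) = +€219.55 billion.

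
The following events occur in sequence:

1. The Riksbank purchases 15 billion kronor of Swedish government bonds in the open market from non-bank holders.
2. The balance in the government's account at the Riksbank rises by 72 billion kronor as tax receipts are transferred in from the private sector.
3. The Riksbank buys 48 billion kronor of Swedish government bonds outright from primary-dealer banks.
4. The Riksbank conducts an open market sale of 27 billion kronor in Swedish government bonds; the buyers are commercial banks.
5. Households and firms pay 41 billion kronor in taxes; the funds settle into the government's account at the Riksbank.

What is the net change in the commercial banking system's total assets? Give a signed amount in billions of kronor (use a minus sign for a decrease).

Asset purchase (from non-banks) 15 billion kronor: bank balance sheets expand → +15B.
Government account inflow 72 billion kronor: bank balance sheets shrink → −72B.
OMO purchase (from banks) 48 billion kronor: just an asset swap on bank balance sheets → 0.
OMO sale (to banks) 27 billion kronor: just an asset swap on bank balance sheets → 0.
Government account inflow 41 billion kronor: bank balance sheets shrink → −41B.
Net: 15 − 72 + 0 + 0 − 41 = -98 billion.

-98 billion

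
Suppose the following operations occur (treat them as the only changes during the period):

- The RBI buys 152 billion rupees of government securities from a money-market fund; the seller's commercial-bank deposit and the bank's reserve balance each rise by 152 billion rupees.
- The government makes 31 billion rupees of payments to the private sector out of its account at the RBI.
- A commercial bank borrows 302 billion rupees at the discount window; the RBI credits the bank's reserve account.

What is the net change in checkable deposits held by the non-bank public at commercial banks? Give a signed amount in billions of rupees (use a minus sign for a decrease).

+183 billion

RBI balance sheet:
  Assets:      Securities +152B, Loans to banks +302B
  Liabilities: Bank reserves +485B, Government deposits −31B
Commercial banking system:
  Assets:      Reserves at CB +485B
  Liabilities: Checkable deposits +183B, Borrowings from CB +302B
So the change in checkable deposits held by the non-bank public at commercial banks is +183 billion.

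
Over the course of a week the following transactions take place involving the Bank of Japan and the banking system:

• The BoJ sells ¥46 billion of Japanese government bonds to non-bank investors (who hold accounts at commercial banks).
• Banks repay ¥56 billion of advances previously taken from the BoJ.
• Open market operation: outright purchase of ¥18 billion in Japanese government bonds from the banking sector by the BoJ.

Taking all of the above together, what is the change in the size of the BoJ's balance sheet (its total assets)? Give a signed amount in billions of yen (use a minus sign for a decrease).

Asset sale (to non-banks) ¥46 billion: a BoJ asset is shed → −¥46B.
Discount-window repayment ¥56 billion: a BoJ asset is shed → −¥56B.
OMO purchase (from banks) ¥18 billion: a BoJ asset is acquired → +¥18B.
Net: −46 − 56 + 18 = -¥84 billion.

-¥84 billion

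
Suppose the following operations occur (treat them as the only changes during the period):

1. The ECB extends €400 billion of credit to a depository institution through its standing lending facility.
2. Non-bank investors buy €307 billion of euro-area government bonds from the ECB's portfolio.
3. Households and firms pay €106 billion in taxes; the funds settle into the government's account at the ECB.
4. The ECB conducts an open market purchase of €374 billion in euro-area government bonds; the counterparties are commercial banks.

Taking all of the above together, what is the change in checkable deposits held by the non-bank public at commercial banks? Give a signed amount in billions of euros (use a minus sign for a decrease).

ECB balance sheet:
  Assets:      Securities +€67B, Loans to banks +€400B
  Liabilities: Bank reserves +€361B, Government deposits +€106B
Commercial banking system:
  Assets:      Reserves at CB +€361B, Securities −€374B
  Liabilities: Checkable deposits −€413B, Borrowings from CB +€400B
So the change in checkable deposits held by the non-bank public at commercial banks is -€413 billion.

-€413 billion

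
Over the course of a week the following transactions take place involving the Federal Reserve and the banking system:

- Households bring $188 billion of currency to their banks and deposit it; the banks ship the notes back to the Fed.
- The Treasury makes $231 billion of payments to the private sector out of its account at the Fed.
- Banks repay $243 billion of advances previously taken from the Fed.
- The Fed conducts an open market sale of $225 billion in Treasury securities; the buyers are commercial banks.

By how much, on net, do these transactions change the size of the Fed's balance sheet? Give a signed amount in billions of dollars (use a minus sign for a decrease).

Currency deposit $188 billion: only the composition of liabilities changes → 0.
Government spending $231 billion: only the composition of liabilities changes → 0.
Discount-window repayment $243 billion: a Fed asset is shed → −$243B.
OMO sale (to banks) $225 billion: a Fed asset is shed → −$225B.
Net: 0 + 0 − 243 − 225 = -$468 billion.

-$468 billion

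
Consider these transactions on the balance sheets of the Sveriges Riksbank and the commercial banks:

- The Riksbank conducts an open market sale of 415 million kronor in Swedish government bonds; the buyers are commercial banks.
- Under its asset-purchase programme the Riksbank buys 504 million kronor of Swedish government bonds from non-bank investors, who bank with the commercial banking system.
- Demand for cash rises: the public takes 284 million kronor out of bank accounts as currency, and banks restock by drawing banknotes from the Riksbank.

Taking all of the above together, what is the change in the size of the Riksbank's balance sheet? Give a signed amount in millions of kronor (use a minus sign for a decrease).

+89 million

OMO sale (to banks) 415 million kronor: a Riksbank asset is shed → −415M.
Asset purchase (from non-banks) 504 million kronor: a Riksbank asset is acquired → +504M.
Currency withdrawal 284 million kronor: only the composition of liabilities changes → 0.
Net: −415 + 504 + 0 = +89 million.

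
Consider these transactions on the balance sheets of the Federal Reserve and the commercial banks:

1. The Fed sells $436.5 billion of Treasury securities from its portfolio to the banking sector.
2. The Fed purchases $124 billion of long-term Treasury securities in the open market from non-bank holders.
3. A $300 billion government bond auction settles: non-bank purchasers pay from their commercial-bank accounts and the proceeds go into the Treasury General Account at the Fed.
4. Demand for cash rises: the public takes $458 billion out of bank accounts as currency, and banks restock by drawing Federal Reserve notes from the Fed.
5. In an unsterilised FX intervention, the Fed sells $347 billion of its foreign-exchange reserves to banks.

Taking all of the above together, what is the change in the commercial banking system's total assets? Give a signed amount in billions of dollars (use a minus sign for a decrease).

-$634 billion

Fed balance sheet:
  Assets:      Securities −$312.5B, Foreign assets −$347B
  Liabilities: Bank reserves −$1417.5B, Currency in circulation +$458B, Government deposits +$300B
Commercial banking system:
  Assets:      Reserves at CB −$1417.5B, Securities +$436.5B, Foreign assets +$347B
  Liabilities: Checkable deposits −$634B
Change in total bank assets = -$634 billion.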